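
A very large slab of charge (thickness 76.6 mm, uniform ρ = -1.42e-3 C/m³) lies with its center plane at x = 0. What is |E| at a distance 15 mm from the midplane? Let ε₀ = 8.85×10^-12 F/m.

|E| ≈ 2.41×10^6 V/m

By symmetry E is perpendicular to the slab. A Gaussian pillbox from −15 mm to +15 mm (face area A) lies entirely within the slab.
Q_enc = ρ·(2x)·A and flux = 2EA, so 2EA = 2ρxA/ε₀ ⇒ E = |ρ|x/ε₀.
E = (1.42×10^-3)(0.015)/(8.85×10^-12) = 2.41×10^6 N/C.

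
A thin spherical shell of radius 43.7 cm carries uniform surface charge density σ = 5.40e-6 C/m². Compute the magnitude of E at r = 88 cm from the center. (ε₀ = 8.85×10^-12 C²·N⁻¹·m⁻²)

E = 1.50×10^5 N/C

By spherical symmetry E is radial; choose a Gaussian sphere of radius r = 88 cm (r > 43.7 cm).
The entire shell is enclosed: Q_enc = σ·4πR² = (5.40×10^-6)·4π·(0.437)² = 1.296e-5 C.
Applying ∮E·dA = Q_enc/ε₀ with Φ = E(4πr²):
E = |Q_enc|/(4πε₀r²) = (1.296×10^-5)/(4π·8.85×10^-12·(0.88)²) = 1.50×10^5 N/C.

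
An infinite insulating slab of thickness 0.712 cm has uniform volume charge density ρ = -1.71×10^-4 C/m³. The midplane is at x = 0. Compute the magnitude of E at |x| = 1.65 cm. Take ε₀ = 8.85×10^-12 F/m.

The point |x| = 1.65 cm lies outside the slab (half-thickness 0.00356 m). A symmetric pillbox spanning the full slab encloses Q_enc = ρ·d·A.
Flux = 2EA ⇒ E = |ρ|d/(2ε₀), independent of distance outside.
E = (1.71×10^-4)(0.00712)/(2·8.85×10^-12) = 6.88×10^4 N/C.

|E| = 6.88×10^4 N/C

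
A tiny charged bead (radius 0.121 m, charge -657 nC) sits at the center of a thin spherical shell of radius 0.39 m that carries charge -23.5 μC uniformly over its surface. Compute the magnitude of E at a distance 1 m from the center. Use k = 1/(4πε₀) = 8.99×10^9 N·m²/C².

Take a concentric spherical Gaussian surface of radius r = 1 m (r > 0.39 m, enclosing both).
Q_enc = (-657 nC) + (-23.5 μC) = -2.416×10^-5 C.
Since E is radial and uniform over the Gaussian sphere, Φ = E·4πr² = Q_enc/ε₀.
E = k|Q_enc|/r² = (8.99×10^9)(2.416×10^-5)/(1)² = 2.17×10^5 N/C.

|E| ≈ 2.17×10^5 N/C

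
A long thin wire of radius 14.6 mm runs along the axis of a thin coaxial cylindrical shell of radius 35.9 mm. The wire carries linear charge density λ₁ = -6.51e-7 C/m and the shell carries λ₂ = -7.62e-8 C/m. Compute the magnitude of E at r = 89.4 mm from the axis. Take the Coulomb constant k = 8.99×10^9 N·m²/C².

E ≈ 1.46×10^5 V/m

Coaxial Gaussian cylinder, radius r = 89.4 mm, length L (r > 35.9 mm, enclosing both).
λ_enc = λ₁ + λ₂ = (-6.51×10^-7) + (-7.62e-8) = -7.272×10^-7 C/m.
By Gauss's law (flux through the curved wall only), E·2πrL = λ_enc L/ε₀.
E = 2k|λ_enc|/r = 2(8.99×10^9)(7.272e-7)/(0.0894) = 1.46e5 N/C.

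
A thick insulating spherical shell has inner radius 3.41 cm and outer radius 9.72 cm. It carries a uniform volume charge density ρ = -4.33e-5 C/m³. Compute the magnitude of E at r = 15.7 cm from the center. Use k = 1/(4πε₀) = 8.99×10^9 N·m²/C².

Symmetry ⇒ E = E(r) r̂. Gaussian sphere of radius r = 15.7 cm (r > 9.72 cm, enclosing the whole shell).
Q_enc = ρ·(4π/3)(b³ − a³) = (-4.33×10^-5)·(4π/3)·((0.0972)³ − (0.0341)³) = -1.594×10^-7 C.
Applying ∮E·dA = Q_enc/ε₀ with Φ = E(4πr²):
E = k|Q_enc|/r² = (8.99×10^9)(1.594×10^-7)/(0.157)² = 5.81×10^4 N/C.

|E| = 5.81e4 V/m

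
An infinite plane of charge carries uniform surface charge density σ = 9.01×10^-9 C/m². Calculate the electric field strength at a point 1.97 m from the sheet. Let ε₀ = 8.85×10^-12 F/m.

The symmetry is planar: E is normal to the sheet and the same magnitude on both sides. Take a pillbox straddling the sheet with end-cap area A.
Flux Φ = 2EA and Q_enc = σA, so 2EA = σA/ε₀ ⇒ E = |σ|/(2ε₀), independent of distance.
E = |σ|/(2ε₀) = (9.01×10^-9)/(2·8.85×10^-12) = 509 N/C.

E ≈ 509 V/m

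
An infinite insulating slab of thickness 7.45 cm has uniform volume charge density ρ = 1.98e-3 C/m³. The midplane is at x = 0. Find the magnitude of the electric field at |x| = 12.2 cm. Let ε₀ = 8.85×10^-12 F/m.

The point |x| = 12.2 cm lies outside the slab (half-thickness 0.03725 m). A symmetric pillbox spanning the full slab encloses Q_enc = ρ·d·A.
Flux = 2EA ⇒ E = |ρ|d/(2ε₀), independent of distance outside.
E = (1.98×10^-3)(0.0745)/(2·8.85×10^-12) = 8.33e6 N/C.

|E| = 8.33×10^6 N/C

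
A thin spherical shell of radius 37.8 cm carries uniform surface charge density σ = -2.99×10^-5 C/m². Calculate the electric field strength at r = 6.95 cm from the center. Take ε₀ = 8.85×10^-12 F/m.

E = 0

Use a concentric Gaussian sphere at r = 6.95 cm (inside the shell, r < 37.8 cm).
No charge lies within this surface, so Q_enc = 0 and Gauss's law gives E·4πr² = 0 ⇒ E = 0.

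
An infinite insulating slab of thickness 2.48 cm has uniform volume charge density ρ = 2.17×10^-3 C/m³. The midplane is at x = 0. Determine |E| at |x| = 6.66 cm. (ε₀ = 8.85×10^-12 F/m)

E ≈ 3.04e6 N/C

The point |x| = 6.66 cm lies outside the slab (half-thickness 0.0124 m). A symmetric pillbox spanning the full slab encloses Q_enc = ρ·d·A.
Flux = 2EA ⇒ E = |ρ|d/(2ε₀), independent of distance outside.
E = (2.17×10^-3)(0.0248)/(2·8.85×10^-12) = 3.04e6 N/C.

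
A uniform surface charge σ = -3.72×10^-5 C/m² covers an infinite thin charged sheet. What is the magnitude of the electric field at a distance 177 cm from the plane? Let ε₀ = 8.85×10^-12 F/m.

The symmetry is planar: E is normal to the sheet and the same magnitude on both sides. Take a pillbox straddling the sheet with end-cap area A.
Only the two end caps contribute flux: Φ = 2EA. With Q_enc = σA, Gauss's law gives E = |σ|/(2ε₀).
E = |σ|/(2ε₀) = (3.72e-5)/(2·8.85×10^-12) = 2.10×10^6 N/C.

E ≈ 2.10e6 N/C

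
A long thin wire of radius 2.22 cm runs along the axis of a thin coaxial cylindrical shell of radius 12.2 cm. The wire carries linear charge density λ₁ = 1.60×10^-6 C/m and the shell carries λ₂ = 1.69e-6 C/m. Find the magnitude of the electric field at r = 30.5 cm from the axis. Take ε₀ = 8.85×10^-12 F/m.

Take a coaxial cylindrical Gaussian surface of radius r = 30.5 cm and length L (r > 12.2 cm, enclosing both).
λ_enc = λ₁ + λ₂ = (1.60×10^-6) + (1.69e-6) = 3.29×10^-6 C/m.
By Gauss's law (flux through the curved wall only), E·2πrL = λ_enc L/ε₀.
E = |λ_enc|/(2πε₀r) = (3.29e-6)/(2π·8.85×10^-12·0.305) = 1.94×10^5 N/C.

|E| ≈ 1.94×10^5 N/C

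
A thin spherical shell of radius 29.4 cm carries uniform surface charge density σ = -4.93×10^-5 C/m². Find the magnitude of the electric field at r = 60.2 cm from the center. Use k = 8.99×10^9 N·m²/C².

Take a concentric spherical Gaussian surface of radius r = 60.2 cm (r > 29.4 cm).
The entire shell is enclosed: Q_enc = σ·4πR² = (-4.93e-5)·4π·(0.294)² = -5.355×10^-5 C.
Gauss's law: E·4πr² = Q_enc/ε₀.
E = k|Q_enc|/r² = (8.99×10^9)(5.355×10^-5)/(0.602)² = 1.33e6 N/C.

|E| ≈ 1.33×10^6 N/C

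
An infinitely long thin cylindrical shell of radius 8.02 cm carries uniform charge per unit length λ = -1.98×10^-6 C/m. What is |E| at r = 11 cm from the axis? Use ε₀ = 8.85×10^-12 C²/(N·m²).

By cylindrical symmetry E is radial; use a coaxial Gaussian cylinder of radius 11 cm and length L (r > 8.02 cm).
The full line charge is enclosed: λ_enc = -1.98×10^-6 C/m.
Applying ∮E·dA = Q_enc/ε₀ with the end caps contributing no flux:
E = |λ_enc|/(2πε₀r) = (1.98×10^-6)/(2π·8.85×10^-12·0.11) = 3.24×10^5 N/C.

E = 3.24e5 V/m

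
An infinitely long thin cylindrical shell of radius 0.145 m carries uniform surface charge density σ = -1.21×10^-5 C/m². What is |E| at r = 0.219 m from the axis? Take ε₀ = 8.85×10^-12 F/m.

9.05e5 V/m

Take a coaxial cylindrical Gaussian surface of radius r = 0.219 m and length L (r > 0.145 m).
The whole shell is enclosed: λ_enc = σ·2πR = (-1.21e-5)·2π·(0.145) = -1.102×10^-5 C/m.
Since E is radial and uniform over the curved surface, Φ = E·2πrL = Q_enc/ε₀ = λ_enc L/ε₀.
E = |λ_enc|/(2πε₀r) = (1.102e-5)/(2π·8.85×10^-12·0.219) = 9.05e5 N/C.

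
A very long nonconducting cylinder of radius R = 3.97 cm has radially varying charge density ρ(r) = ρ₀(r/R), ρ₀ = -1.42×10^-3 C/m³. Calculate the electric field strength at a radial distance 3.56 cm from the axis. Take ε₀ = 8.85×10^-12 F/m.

|E| ≈ 1.71×10^6 N/C

Choose a coaxial cylinder of radius r = 3.56 cm (arbitrary length L) as the Gaussian surface (r < R).
λ_enc = ∫₀^r ρ(r')·2πr' dr' = (2πρ₀/R)·r^3/3 = -3.38×10^-6 C/m.
Applying ∮E·dA = Q_enc/ε₀ with the end caps contributing no flux:
E = |λ_enc|/(2πε₀r) = (3.38×10^-6)/(2π·8.85×10^-12·0.0356) = 1.71×10^6 N/C.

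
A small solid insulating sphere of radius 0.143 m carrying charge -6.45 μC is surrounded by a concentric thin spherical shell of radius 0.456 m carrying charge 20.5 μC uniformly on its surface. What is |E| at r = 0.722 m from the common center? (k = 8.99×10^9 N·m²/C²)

|E| ≈ 2.42×10^5 V/m

By spherical symmetry E is radial; choose a Gaussian sphere of radius r = 0.722 m (r > 0.456 m, enclosing both).
Q_enc = (-6.45 μC) + (20.5 μC) = 1.405e-5 C.
Applying ∮E·dA = Q_enc/ε₀ with Φ = E(4πr²):
E = k|Q_enc|/r² = (8.99×10^9)(1.405×10^-5)/(0.722)² = 2.42×10^5 N/C.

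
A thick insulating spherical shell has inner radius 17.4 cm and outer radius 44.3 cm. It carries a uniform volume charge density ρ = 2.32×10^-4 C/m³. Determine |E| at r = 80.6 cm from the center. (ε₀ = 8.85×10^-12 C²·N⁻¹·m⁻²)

|E| = 1.10×10^6 N/C

By spherical symmetry E is radial; choose a Gaussian sphere of radius r = 80.6 cm (r > 44.3 cm, enclosing the whole shell).
Q_enc = ρ·(4π/3)(b³ − a³) = (2.32×10^-4)·(4π/3)·((0.443)³ − (0.174)³) = 7.937×10^-5 C.
Since E is radial and uniform over the Gaussian sphere, Φ = E·4πr² = Q_enc/ε₀.
E = |Q_enc|/(4πε₀r²) = (7.937e-5)/(4π·8.85×10^-12·(0.806)²) = 1.10×10^6 N/C.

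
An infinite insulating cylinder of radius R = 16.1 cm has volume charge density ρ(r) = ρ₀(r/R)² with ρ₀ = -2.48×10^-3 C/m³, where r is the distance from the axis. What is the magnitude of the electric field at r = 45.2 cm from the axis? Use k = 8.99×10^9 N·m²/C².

By cylindrical symmetry E is radial; use a coaxial Gaussian cylinder of radius 45.2 cm and length L (r > R, full charge per length enclosed).
λ_enc = 2π ∫₀^R ρ₀(r'/R)^2 r' dr' = 2πρ₀R²/4 = -1.01×10^-4 C/m.
Applying ∮E·dA = Q_enc/ε₀ with the end caps contributing no flux:
E = 2k|λ_enc|/r = 2(8.99×10^9)(1.01×10^-4)/(0.452) = 4.02e6 N/C.

|E| ≈ 4.02×10^6 N/C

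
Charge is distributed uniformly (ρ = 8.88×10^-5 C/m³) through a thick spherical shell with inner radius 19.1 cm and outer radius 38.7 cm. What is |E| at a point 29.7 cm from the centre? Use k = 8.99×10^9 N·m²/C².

Symmetry ⇒ E = E(r) r̂. Gaussian sphere of radius r = 29.7 cm (within the shell material, 19.1 cm < r < 38.7 cm).
Enclosed charge is the volume from a to r: Q_enc = (4π/3)ρ(r³ − a³) = 7.153×10^-6 C.
By Gauss's law, ∮E·dA = E·4πr² = Q_enc/ε₀.
E = k|Q_enc|/r² = (8.99×10^9)(7.153e-6)/(0.297)² = 7.29×10^5 N/C.

|E| ≈ 7.29×10^5 N/C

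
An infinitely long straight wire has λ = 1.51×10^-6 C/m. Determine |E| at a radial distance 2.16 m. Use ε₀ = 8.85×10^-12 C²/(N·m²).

Choose a coaxial cylinder of radius r = 2.16 m (arbitrary length L) as the Gaussian surface.
Q_enc = λL, so λ_enc = 1.51×10^-6 C/m.
Since E is radial and uniform over the curved surface, Φ = E·2πrL = Q_enc/ε₀ = λ_enc L/ε₀.
E = |λ_enc|/(2πε₀r) = (1.51×10^-6)/(2π·8.85×10^-12·2.16) = 1.26×10^4 N/C.

E ≈ 1.26×10^4 N/C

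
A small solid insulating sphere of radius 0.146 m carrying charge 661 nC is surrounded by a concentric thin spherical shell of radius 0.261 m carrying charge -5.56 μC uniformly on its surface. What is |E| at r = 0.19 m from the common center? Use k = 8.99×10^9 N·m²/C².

E = 1.65e5 N/C

By spherical symmetry E is radial; choose a Gaussian sphere of radius r = 0.19 m (between the bodies, 0.146 m < r < 0.261 m).
Only the inner charge is enclosed; the outer shell contributes nothing inside itself. Q_enc = 661 nC = 6.61e-7 C.
By Gauss's law, ∮E·dA = E·4πr² = Q_enc/ε₀.
E = k|Q_enc|/r² = (8.99×10^9)(6.61×10^-7)/(0.19)² = 1.65×10^5 N/C.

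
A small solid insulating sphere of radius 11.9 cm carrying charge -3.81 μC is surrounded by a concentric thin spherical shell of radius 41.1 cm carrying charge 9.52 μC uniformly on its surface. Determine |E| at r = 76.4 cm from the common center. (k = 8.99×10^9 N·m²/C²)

8.79e4 V/m

Symmetry ⇒ E = E(r) r̂. Gaussian sphere of radius r = 76.4 cm (r > 41.1 cm, enclosing both).
Q_enc = (-3.81 μC) + (9.52 μC) = 5.71e-6 C.
Since E is radial and uniform over the Gaussian sphere, Φ = E·4πr² = Q_enc/ε₀.
E = k|Q_enc|/r² = (8.99×10^9)(5.71e-6)/(0.764)² = 8.79e4 N/C.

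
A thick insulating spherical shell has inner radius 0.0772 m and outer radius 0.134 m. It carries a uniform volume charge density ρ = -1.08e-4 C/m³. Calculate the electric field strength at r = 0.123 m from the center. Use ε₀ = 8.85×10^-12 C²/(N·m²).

By spherical symmetry E is radial; choose a Gaussian sphere of radius r = 0.123 m (within the shell material, 0.0772 m < r < 0.134 m).
Enclosed charge is the volume from a to r: Q_enc = (4π/3)ρ(r³ − a³) = -6.337×10^-7 C.
Applying ∮E·dA = Q_enc/ε₀ with Φ = E(4πr²):
E = |Q_enc|/(4πε₀r²) = (6.337e-7)/(4π·8.85×10^-12·(0.123)²) = 3.77e5 N/C.

E ≈ 3.77×10^5 N/C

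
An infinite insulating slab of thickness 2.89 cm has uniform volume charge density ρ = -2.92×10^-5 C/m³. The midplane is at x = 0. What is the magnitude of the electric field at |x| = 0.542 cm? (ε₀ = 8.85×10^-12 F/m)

By symmetry E is perpendicular to the slab. A Gaussian pillbox from −0.542 cm to +0.542 cm (face area A) lies entirely within the slab.
Q_enc = ρ·(2x)·A and flux = 2EA, so 2EA = 2ρxA/ε₀ ⇒ E = |ρ|x/ε₀.
E = (2.92e-5)(0.00542)/(8.85×10^-12) = 1.79×10^4 N/C.

1.79e4 V/m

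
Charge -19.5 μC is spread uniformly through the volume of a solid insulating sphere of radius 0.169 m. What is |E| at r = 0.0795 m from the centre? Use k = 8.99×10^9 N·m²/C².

|E| = 2.89×10^6 N/C

Take a concentric spherical Gaussian surface of radius r = 0.0795 m (r < R).
For a uniform sphere the enclosed fraction is (r/R)³, so Q_enc = (-19.5 μC)(0.0795/0.169)³ = -2.03×10^-6 C.
Since E is radial and uniform over the Gaussian sphere, Φ = E·4πr² = Q_enc/ε₀.
E = k|Q_enc|/r² = (8.99×10^9)(2.03×10^-6)/(0.0795)² = 2.89×10^6 N/C.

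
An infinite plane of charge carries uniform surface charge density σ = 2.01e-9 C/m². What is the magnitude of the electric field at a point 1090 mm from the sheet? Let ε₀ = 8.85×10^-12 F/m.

E = 114 N/C

By planar symmetry E is perpendicular to the sheet and uniform; use a Gaussian pillbox with flat faces of area A on each side of the sheet.
Only the two end caps contribute flux: Φ = 2EA. With Q_enc = σA, Gauss's law gives E = |σ|/(2ε₀).
E = |σ|/(2ε₀) = (2.01×10^-9)/(2·8.85×10^-12) = 114 N/C.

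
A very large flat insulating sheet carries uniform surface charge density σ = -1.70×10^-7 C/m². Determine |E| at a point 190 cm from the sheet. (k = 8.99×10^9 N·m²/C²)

9.60×10^3 N/C

By planar symmetry E is perpendicular to the sheet and uniform; use a Gaussian pillbox with flat faces of area A on each side of the sheet.
Flux Φ = 2EA and Q_enc = σA, so 2EA = σA/ε₀ ⇒ E = |σ|/(2ε₀), independent of distance.
E = 2πk|σ| = 2π(8.99×10^9)(1.70e-7) = 9.60e3 N/C.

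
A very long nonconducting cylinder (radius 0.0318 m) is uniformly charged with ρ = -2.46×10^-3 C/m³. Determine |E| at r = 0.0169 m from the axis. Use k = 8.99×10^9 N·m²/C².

By cylindrical symmetry E is radial; use a coaxial Gaussian cylinder of radius 0.0169 m and length L (r < R).
Enclosed charge per unit length: λ_enc = ρ·πr² = (-2.46e-3)π(0.0169)² = -2.207e-6 C/m.
Gauss's law: E·2πrL = λ_enc L/ε₀.
E = 2k|λ_enc|/r = 2(8.99×10^9)(2.207×10^-6)/(0.0169) = 2.35×10^6 N/C.

|E| ≈ 2.35×10^6 N/C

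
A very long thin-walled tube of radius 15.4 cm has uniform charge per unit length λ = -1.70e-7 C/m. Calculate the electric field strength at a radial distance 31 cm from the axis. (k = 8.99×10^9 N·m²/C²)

9.86×10^3 N/C

Coaxial Gaussian cylinder, radius r = 31 cm, length L (r > 15.4 cm).
The full line charge is enclosed: λ_enc = -1.70e-7 C/m.
By Gauss's law (flux through the curved wall only), E·2πrL = λ_enc L/ε₀.
E = 2k|λ_enc|/r = 2(8.99×10^9)(1.70e-7)/(0.31) = 9.86×10^3 N/C.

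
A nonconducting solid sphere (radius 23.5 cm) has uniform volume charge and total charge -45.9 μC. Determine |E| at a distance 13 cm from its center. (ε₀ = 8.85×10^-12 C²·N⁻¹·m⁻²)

Take a concentric spherical Gaussian surface of radius r = 13 cm (r < R).
Only the charge within r is enclosed: Q_enc = Q·(r/R)³ = (-45.9 μC)·(13 cm/23.5 cm)³ = -7.77e-6 C.
Applying ∮E·dA = Q_enc/ε₀ with Φ = E(4πr²):
E = |Q_enc|/(4πε₀r²) = (7.77×10^-6)/(4π·8.85×10^-12·(0.13)²) = 4.13e6 N/C.

|E| = 4.13×10^6 N/C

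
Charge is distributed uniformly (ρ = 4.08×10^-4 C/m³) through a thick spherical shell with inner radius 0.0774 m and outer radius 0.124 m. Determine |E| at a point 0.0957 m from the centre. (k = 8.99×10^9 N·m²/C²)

By spherical symmetry E is radial; choose a Gaussian sphere of radius r = 0.0957 m (within the shell material, 0.0774 m < r < 0.124 m).
Only the shell between 0.0774 m and r is enclosed: Q_enc = ρ·(4π/3)(r³ − a³) = (4.08×10^-4)·(4π/3)·((0.0957)³ − (0.0774)³) = 7.055e-7 C.
Gauss's law: E·4πr² = Q_enc/ε₀.
E = k|Q_enc|/r² = (8.99×10^9)(7.055×10^-7)/(0.0957)² = 6.92×10^5 N/C.

|E| ≈ 6.92×10^5 V/m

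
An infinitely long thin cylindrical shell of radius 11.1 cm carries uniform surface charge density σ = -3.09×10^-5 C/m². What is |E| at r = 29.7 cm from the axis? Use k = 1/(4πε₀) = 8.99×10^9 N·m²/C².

Take a coaxial cylindrical Gaussian surface of radius r = 29.7 cm and length L (r > 11.1 cm).
The whole shell is enclosed: λ_enc = σ·2πR = (-3.09e-5)·2π·(0.111) = -2.155e-5 C/m.
Applying ∮E·dA = Q_enc/ε₀ with the end caps contributing no flux:
E = 2k|λ_enc|/r = 2(8.99×10^9)(2.155e-5)/(0.297) = 1.30e6 N/C.

|E| ≈ 1.30×10^6 N/C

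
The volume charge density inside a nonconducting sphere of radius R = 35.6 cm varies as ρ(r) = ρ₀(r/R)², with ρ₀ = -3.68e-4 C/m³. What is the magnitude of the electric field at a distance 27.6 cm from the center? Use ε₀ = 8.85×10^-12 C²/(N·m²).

Use a concentric Gaussian sphere at r = 27.6 cm (r < R).
Integrate the density: Q_enc = 4π ∫₀^r ρ₀(r'/R)^2 r'² dr' = 4πρ₀ r^5/(5·R²) = -1.169e-5 C.
By Gauss's law, ∮E·dA = E·4πr² = Q_enc/ε₀.
E = |Q_enc|/(4πε₀r²) = (1.169e-5)/(4π·8.85×10^-12·(0.276)²) = 1.38×10^6 N/C.

|E| ≈ 1.38×10^6 N/C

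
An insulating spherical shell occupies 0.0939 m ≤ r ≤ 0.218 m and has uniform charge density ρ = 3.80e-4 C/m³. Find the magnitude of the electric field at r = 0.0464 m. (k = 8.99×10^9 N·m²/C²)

E = 0

Symmetry ⇒ E = E(r) r̂. Gaussian sphere of radius r = 0.0464 m (r < 0.0939 m, inside the empty cavity).
No charge is enclosed, so by Gauss's law E·4πr² = 0 ⇒ E = 0.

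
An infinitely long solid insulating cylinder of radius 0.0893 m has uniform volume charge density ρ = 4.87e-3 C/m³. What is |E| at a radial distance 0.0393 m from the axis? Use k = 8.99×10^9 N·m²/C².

By cylindrical symmetry E is radial; use a coaxial Gaussian cylinder of radius 0.0393 m and length L (r < R).
Enclosed charge per unit length: λ_enc = ρ·πr² = (4.87×10^-3)π(0.0393)² = 2.363×10^-5 C/m.
By Gauss's law (flux through the curved wall only), E·2πrL = λ_enc L/ε₀.
E = 2k|λ_enc|/r = 2(8.99×10^9)(2.363×10^-5)/(0.0393) = 1.08×10^7 N/C.

E = 1.08×10^7 N/C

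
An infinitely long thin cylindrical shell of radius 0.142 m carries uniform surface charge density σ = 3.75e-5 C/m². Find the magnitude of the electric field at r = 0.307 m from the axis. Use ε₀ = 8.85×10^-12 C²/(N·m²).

E ≈ 1.96×10^6 N/C

Coaxial Gaussian cylinder, radius r = 0.307 m, length L (r > 0.142 m).
The whole shell is enclosed: λ_enc = σ·2πR = (3.75e-5)·2π·(0.142) = 3.346e-5 C/m.
By Gauss's law (flux through the curved wall only), E·2πrL = λ_enc L/ε₀.
E = |λ_enc|/(2πε₀r) = (3.346×10^-5)/(2π·8.85×10^-12·0.307) = 1.96×10^6 N/C.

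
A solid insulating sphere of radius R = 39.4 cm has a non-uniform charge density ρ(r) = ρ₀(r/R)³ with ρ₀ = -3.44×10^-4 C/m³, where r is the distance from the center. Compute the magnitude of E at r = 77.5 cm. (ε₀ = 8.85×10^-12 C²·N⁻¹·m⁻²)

Take a concentric spherical Gaussian surface of radius r = 77.5 cm (r > R, all charge enclosed).
Q_enc = 4π ∫₀^R ρ₀(r'/R)^3 r'² dr' = 4πρ₀R³/6 = -4.407e-5 C.
Since E is radial and uniform over the Gaussian sphere, Φ = E·4πr² = Q_enc/ε₀.
E = |Q_enc|/(4πε₀r²) = (4.407×10^-5)/(4π·8.85×10^-12·(0.775)²) = 6.60e5 N/C.

E = 6.60e5 N/C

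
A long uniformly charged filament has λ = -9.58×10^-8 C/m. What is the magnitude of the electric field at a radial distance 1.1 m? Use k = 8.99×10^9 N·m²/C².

E = 1.57×10^3 V/m

Coaxial Gaussian cylinder, radius r = 1.1 m, length L.
Q_enc = λL, so λ_enc = -9.58×10^-8 C/m.
Applying ∮E·dA = Q_enc/ε₀ with the end caps contributing no flux:
E = 2k|λ_enc|/r = 2(8.99×10^9)(9.58×10^-8)/(1.1) = 1.57×10^3 N/C.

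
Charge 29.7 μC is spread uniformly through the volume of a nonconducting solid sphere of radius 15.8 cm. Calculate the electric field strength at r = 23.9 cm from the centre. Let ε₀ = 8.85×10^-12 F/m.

By spherical symmetry E is radial; choose a Gaussian sphere of radius r = 23.9 cm (r > R, so the entire charge is enclosed).
Q_enc = 29.7 μC = 2.97×10^-5 C.
By Gauss's law, ∮E·dA = E·4πr² = Q_enc/ε₀.
E = |Q_enc|/(4πε₀r²) = (2.97e-5)/(4π·8.85×10^-12·(0.239)²) = 4.68e6 N/C.

E = 4.68×10^6 V/m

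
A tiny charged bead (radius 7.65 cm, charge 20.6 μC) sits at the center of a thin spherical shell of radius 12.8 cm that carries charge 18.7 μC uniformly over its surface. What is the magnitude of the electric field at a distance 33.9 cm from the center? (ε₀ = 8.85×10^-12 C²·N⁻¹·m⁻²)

Symmetry ⇒ E = E(r) r̂. Gaussian sphere of radius r = 33.9 cm (r > 12.8 cm, enclosing both).
Q_enc = (20.6 μC) + (18.7 μC) = 3.93×10^-5 C.
Gauss's law: E·4πr² = Q_enc/ε₀.
E = |Q_enc|/(4πε₀r²) = (3.93×10^-5)/(4π·8.85×10^-12·(0.339)²) = 3.07×10^6 N/C.

|E| = 3.07×10^6 N/C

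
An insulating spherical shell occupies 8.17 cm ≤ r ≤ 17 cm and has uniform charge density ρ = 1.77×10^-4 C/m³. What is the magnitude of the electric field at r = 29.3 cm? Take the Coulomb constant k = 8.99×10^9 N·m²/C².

E ≈ 3.39×10^5 V/m

Take a concentric spherical Gaussian surface of radius r = 29.3 cm (r > 17 cm, enclosing the whole shell).
Q_enc = ρ·(4π/3)(b³ − a³) = (1.77×10^-4)·(4π/3)·((0.17)³ − (0.0817)³) = 3.238e-6 C.
Gauss's law: E·4πr² = Q_enc/ε₀.
E = k|Q_enc|/r² = (8.99×10^9)(3.238×10^-6)/(0.293)² = 3.39×10^5 N/C.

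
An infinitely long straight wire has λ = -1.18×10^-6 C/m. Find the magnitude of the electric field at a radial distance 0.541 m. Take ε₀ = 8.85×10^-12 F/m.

|E| ≈ 3.92e4 N/C

Choose a coaxial cylinder of radius r = 0.541 m (arbitrary length L) as the Gaussian surface.
Q_enc = λL, so λ_enc = -1.18×10^-6 C/m.
Gauss's law: E·2πrL = λ_enc L/ε₀.
E = |λ_enc|/(2πε₀r) = (1.18×10^-6)/(2π·8.85×10^-12·0.541) = 3.92×10^4 N/C.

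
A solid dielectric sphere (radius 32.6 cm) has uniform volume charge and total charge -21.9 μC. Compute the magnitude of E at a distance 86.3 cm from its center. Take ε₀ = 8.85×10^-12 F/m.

Symmetry ⇒ E = E(r) r̂. Gaussian sphere of radius r = 86.3 cm (r > R, so the entire charge is enclosed).
Q_enc = -21.9 μC = -2.19×10^-5 C.
Gauss's law: E·4πr² = Q_enc/ε₀.
E = |Q_enc|/(4πε₀r²) = (2.19×10^-5)/(4π·8.85×10^-12·(0.863)²) = 2.64×10^5 N/C.

|E| = 2.64e5 V/m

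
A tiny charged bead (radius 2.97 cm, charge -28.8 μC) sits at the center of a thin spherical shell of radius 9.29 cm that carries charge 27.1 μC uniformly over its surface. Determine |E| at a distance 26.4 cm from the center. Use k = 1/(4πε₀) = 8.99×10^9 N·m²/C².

|E| = 2.19×10^5 V/m

Take a concentric spherical Gaussian surface of radius r = 26.4 cm (r > 9.29 cm, enclosing both).
Q_enc = (-28.8 μC) + (27.1 μC) = -1.70×10^-6 C.
Since E is radial and uniform over the Gaussian sphere, Φ = E·4πr² = Q_enc/ε₀.
E = k|Q_enc|/r² = (8.99×10^9)(1.70e-6)/(0.264)² = 2.19×10^5 N/C.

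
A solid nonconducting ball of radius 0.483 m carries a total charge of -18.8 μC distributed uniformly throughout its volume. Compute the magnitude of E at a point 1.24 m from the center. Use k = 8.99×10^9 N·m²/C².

Take a concentric spherical Gaussian surface of radius r = 1.24 m (r > R, so the entire charge is enclosed).
Q_enc = -18.8 μC = -1.88×10^-5 C.
Gauss's law: E·4πr² = Q_enc/ε₀.
E = k|Q_enc|/r² = (8.99×10^9)(1.88×10^-5)/(1.24)² = 1.10×10^5 N/C.

E = 1.10×10^5 V/m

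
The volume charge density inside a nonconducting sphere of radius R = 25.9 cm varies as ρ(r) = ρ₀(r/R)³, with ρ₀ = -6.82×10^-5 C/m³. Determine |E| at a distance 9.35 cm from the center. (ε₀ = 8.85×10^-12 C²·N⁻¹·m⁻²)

Take a concentric spherical Gaussian surface of radius r = 9.35 cm (r < R).
Integrate the density: Q_enc = 4π ∫₀^r ρ₀(r'/R)^3 r'² dr' = 4πρ₀ r^6/(6·R³) = -5.493e-9 C.
Applying ∮E·dA = Q_enc/ε₀ with Φ = E(4πr²):
E = |Q_enc|/(4πε₀r²) = (5.493e-9)/(4π·8.85×10^-12·(0.0935)²) = 5.65×10^3 N/C.

5.65×10^3 V/m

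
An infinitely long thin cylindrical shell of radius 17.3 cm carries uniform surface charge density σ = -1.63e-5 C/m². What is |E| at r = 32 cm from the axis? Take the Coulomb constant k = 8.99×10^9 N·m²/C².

Take a coaxial cylindrical Gaussian surface of radius r = 32 cm and length L (r > 17.3 cm).
The whole shell is enclosed: λ_enc = σ·2πR = (-1.63×10^-5)·2π·(0.173) = -1.772e-5 C/m.
Applying ∮E·dA = Q_enc/ε₀ with the end caps contributing no flux:
E = 2k|λ_enc|/r = 2(8.99×10^9)(1.772×10^-5)/(0.32) = 9.96e5 N/C.

9.96×10^5 N/C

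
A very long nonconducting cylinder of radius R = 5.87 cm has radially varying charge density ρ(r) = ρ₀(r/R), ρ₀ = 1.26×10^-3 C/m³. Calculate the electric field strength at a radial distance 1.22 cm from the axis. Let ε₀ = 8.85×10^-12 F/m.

|E| = 1.20e5 V/m

Choose a coaxial cylinder of radius r = 1.22 cm (arbitrary length L) as the Gaussian surface (r < R).
Integrating ρ over the cross-section to radius r: λ_enc = (2πρ₀/R) ∫₀^r r'^2 dr' = 2πρ₀ r^3/(3·R) = 8.163e-8 C/m.
By Gauss's law (flux through the curved wall only), E·2πrL = λ_enc L/ε₀.
E = |λ_enc|/(2πε₀r) = (8.163e-8)/(2π·8.85×10^-12·0.0122) = 1.20×10^5 N/C.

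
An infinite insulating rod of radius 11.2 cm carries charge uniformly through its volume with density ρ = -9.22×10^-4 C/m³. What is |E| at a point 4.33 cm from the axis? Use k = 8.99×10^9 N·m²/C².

E = 2.26e6 N/C

Take a coaxial cylindrical Gaussian surface of radius r = 4.33 cm and length L (r < R).
Charge inside radius r per length L is ρ·πr²·L, so λ_enc = ρπr² = -5.431e-6 C/m.
Gauss's law: E·2πrL = λ_enc L/ε₀.
E = 2k|λ_enc|/r = 2(8.99×10^9)(5.431×10^-6)/(0.0433) = 2.26e6 N/C.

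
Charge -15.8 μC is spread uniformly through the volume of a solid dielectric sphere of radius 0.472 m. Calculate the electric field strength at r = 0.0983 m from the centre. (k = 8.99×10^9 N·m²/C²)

Symmetry ⇒ E = E(r) r̂. Gaussian sphere of radius r = 0.0983 m (r < R).
For a uniform sphere the enclosed fraction is (r/R)³, so Q_enc = (-15.8 μC)(0.0983/0.472)³ = -1.427×10^-7 C.
By Gauss's law, ∮E·dA = E·4πr² = Q_enc/ε₀.
E = k|Q_enc|/r² = (8.99×10^9)(1.427×10^-7)/(0.0983)² = 1.33e5 N/C.

|E| = 1.33e5 N/C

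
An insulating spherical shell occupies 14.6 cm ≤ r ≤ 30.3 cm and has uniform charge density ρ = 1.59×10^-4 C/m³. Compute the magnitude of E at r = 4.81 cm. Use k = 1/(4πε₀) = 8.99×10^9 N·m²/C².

E = 0

Symmetry ⇒ E = E(r) r̂. Gaussian sphere of radius r = 4.81 cm (r < 14.6 cm, inside the empty cavity).
Q_enc = 0 (all charge lies at larger r); Gauss's law gives E = 0.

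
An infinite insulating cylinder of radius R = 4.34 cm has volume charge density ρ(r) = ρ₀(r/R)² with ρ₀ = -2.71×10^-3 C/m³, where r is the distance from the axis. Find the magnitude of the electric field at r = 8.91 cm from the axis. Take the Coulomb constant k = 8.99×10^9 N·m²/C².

Coaxial Gaussian cylinder, radius r = 8.91 cm, length L (r > R, full charge per length enclosed).
λ_enc = 2π ∫₀^R ρ₀(r'/R)^2 r' dr' = 2πρ₀R²/4 = -8.018e-6 C/m.
By Gauss's law (flux through the curved wall only), E·2πrL = λ_enc L/ε₀.
E = 2k|λ_enc|/r = 2(8.99×10^9)(8.018×10^-6)/(0.0891) = 1.62×10^6 N/C.

1.62×10^6 N/C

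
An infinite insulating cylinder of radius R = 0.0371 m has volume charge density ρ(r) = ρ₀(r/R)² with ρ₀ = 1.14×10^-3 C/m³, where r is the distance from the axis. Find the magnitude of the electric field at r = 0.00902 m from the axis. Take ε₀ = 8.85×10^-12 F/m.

|E| = 1.72×10^4 N/C

Take a coaxial cylindrical Gaussian surface of radius r = 0.00902 m and length L (r < R).
λ_enc = ∫₀^r ρ(r')·2πr' dr' = (2πρ₀/R²)·r^4/4 = 8.612e-9 C/m.
By Gauss's law (flux through the curved wall only), E·2πrL = λ_enc L/ε₀.
E = |λ_enc|/(2πε₀r) = (8.612×10^-9)/(2π·8.85×10^-12·0.00902) = 1.72×10^4 N/C.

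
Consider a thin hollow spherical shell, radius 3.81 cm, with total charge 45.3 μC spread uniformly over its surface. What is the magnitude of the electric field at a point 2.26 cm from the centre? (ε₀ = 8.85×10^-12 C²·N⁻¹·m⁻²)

E = 0 (no enclosed charge)

Symmetry ⇒ E = E(r) r̂. Gaussian sphere of radius r = 2.26 cm (inside the shell, r < 3.81 cm).
No charge lies within this surface, so Q_enc = 0 and Gauss's law gives E·4πr² = 0 ⇒ E = 0.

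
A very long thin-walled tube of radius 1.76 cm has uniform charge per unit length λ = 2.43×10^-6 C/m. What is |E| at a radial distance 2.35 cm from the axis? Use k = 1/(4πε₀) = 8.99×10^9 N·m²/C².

Take a coaxial cylindrical Gaussian surface of radius r = 2.35 cm and length L (r > 1.76 cm).
The full line charge is enclosed: λ_enc = 2.43×10^-6 C/m.
Applying ∮E·dA = Q_enc/ε₀ with the end caps contributing no flux:
E = 2k|λ_enc|/r = 2(8.99×10^9)(2.43e-6)/(0.0235) = 1.86×10^6 N/C.

1.86×10^6 V/m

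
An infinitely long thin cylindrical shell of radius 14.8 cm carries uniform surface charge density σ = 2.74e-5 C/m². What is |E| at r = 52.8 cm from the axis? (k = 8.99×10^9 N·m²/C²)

E = 8.68e5 N/C

Choose a coaxial cylinder of radius r = 52.8 cm (arbitrary length L) as the Gaussian surface (r > 14.8 cm).
The whole shell is enclosed: λ_enc = σ·2πR = (2.74e-5)·2π·(0.148) = 2.548×10^-5 C/m.
Gauss's law: E·2πrL = λ_enc L/ε₀.
E = 2k|λ_enc|/r = 2(8.99×10^9)(2.548e-5)/(0.528) = 8.68×10^5 N/C.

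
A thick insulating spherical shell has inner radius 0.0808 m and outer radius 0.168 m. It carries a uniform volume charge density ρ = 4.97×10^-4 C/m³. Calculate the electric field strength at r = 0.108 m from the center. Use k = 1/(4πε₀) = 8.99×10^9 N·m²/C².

|E| ≈ 1.17×10^6 N/C

By spherical symmetry E is radial; choose a Gaussian sphere of radius r = 0.108 m (within the shell material, 0.0808 m < r < 0.168 m).
Only the shell between 0.0808 m and r is enclosed: Q_enc = ρ·(4π/3)(r³ − a³) = (4.97e-4)·(4π/3)·((0.108)³ − (0.0808)³) = 1.524×10^-6 C.
Gauss's law: E·4πr² = Q_enc/ε₀.
E = k|Q_enc|/r² = (8.99×10^9)(1.524×10^-6)/(0.108)² = 1.17e6 N/C.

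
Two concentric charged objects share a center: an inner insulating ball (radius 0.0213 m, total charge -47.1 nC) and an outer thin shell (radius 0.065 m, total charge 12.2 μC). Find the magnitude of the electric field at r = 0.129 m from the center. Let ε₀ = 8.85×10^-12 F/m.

Symmetry ⇒ E = E(r) r̂. Gaussian sphere of radius r = 0.129 m (r > 0.065 m, enclosing both).
Q_enc = (-47.1 nC) + (12.2 μC) = 1.215×10^-5 C.
Since E is radial and uniform over the Gaussian sphere, Φ = E·4πr² = Q_enc/ε₀.
E = |Q_enc|/(4πε₀r²) = (1.215×10^-5)/(4π·8.85×10^-12·(0.129)²) = 6.57e6 N/C.

6.57×10^6 V/m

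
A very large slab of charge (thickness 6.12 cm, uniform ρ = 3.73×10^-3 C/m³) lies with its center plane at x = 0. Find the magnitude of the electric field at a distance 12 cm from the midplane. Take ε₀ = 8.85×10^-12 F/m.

E = 1.29e7 N/C

The point |x| = 12 cm lies outside the slab (half-thickness 0.0306 m). A symmetric pillbox spanning the full slab encloses Q_enc = ρ·d·A.
Flux = 2EA ⇒ E = |ρ|d/(2ε₀), independent of distance outside.
E = (3.73e-3)(0.0612)/(2·8.85×10^-12) = 1.29×10^7 N/C.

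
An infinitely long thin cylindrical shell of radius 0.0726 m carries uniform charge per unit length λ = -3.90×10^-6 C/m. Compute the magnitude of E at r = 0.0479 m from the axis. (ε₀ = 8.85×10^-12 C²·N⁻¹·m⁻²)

E = 0

Coaxial Gaussian cylinder, radius r = 0.0479 m, length L (r < 0.0726 m, inside the shell).
No charge is enclosed, so Gauss's law gives E·2πrL = 0 ⇒ E = 0.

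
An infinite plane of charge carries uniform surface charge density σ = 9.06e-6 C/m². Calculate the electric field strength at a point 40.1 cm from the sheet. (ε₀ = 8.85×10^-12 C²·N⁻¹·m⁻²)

5.12×10^5 N/C

The symmetry is planar: E is normal to the sheet and the same magnitude on both sides. Take a pillbox straddling the sheet with end-cap area A.
Only the two end caps contribute flux: Φ = 2EA. With Q_enc = σA, Gauss's law gives E = |σ|/(2ε₀).
E = |σ|/(2ε₀) = (9.06e-6)/(2·8.85×10^-12) = 5.12e5 N/C.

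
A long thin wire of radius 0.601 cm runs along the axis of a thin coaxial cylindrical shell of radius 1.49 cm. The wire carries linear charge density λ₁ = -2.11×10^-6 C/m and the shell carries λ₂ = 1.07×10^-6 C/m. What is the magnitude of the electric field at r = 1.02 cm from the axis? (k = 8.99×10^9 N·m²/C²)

3.72×10^6 N/C

Take a coaxial cylindrical Gaussian surface of radius r = 1.02 cm and length L (between the conductors, 0.601 cm < r < 1.49 cm).
Only the inner wire is enclosed; the outer shell contributes nothing inside itself. λ_enc = λ₁ = -2.11×10^-6 C/m.
Since E is radial and uniform over the curved surface, Φ = E·2πrL = Q_enc/ε₀ = λ_enc L/ε₀.
E = 2k|λ_enc|/r = 2(8.99×10^9)(2.11×10^-6)/(0.0102) = 3.72×10^6 N/C.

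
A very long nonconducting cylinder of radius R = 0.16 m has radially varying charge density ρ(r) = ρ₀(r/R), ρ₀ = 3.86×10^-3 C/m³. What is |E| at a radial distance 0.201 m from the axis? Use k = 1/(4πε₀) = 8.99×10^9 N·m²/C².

Coaxial Gaussian cylinder, radius r = 0.201 m, length L (r > R, full charge per length enclosed).
λ_enc = 2π ∫₀^R ρ₀(r'/R)^1 r' dr' = 2πρ₀R²/3 = 2.07×10^-4 C/m.
Since E is radial and uniform over the curved surface, Φ = E·2πrL = Q_enc/ε₀ = λ_enc L/ε₀.
E = 2k|λ_enc|/r = 2(8.99×10^9)(2.07×10^-4)/(0.201) = 1.85×10^7 N/C.

|E| ≈ 1.85e7 V/m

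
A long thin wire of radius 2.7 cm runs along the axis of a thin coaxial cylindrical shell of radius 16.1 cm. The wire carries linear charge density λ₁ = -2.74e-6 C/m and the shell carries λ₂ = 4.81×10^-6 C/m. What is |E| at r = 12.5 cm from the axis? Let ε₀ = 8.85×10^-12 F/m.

3.94×10^5 N/C

Take a coaxial cylindrical Gaussian surface of radius r = 12.5 cm and length L (between the conductors, 2.7 cm < r < 16.1 cm).
Only the inner wire is enclosed; the outer shell contributes nothing inside itself. λ_enc = λ₁ = -2.74×10^-6 C/m.
Gauss's law: E·2πrL = λ_enc L/ε₀.
E = |λ_enc|/(2πε₀r) = (2.74×10^-6)/(2π·8.85×10^-12·0.125) = 3.94×10^5 N/C.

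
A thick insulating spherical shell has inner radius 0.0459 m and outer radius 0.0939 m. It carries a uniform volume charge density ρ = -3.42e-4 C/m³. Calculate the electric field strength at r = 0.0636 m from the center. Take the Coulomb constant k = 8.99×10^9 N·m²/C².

5.11×10^5 N/C

By spherical symmetry E is radial; choose a Gaussian sphere of radius r = 0.0636 m (within the shell material, 0.0459 m < r < 0.0939 m).
Enclosed charge is the volume from a to r: Q_enc = (4π/3)ρ(r³ − a³) = -2.30e-7 C.
Applying ∮E·dA = Q_enc/ε₀ with Φ = E(4πr²):
E = k|Q_enc|/r² = (8.99×10^9)(2.30×10^-7)/(0.0636)² = 5.11e5 N/C.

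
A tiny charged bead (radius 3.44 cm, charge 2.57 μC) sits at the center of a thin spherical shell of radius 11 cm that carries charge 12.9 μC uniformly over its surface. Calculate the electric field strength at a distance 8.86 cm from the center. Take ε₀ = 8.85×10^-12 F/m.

By spherical symmetry E is radial; choose a Gaussian sphere of radius r = 8.86 cm (between the bodies, 3.44 cm < r < 11 cm).
The shell at 11 cm lies outside the Gaussian surface, so Q_enc = 2.57 μC = 2.57×10^-6 C.
Since E is radial and uniform over the Gaussian sphere, Φ = E·4πr² = Q_enc/ε₀.
E = |Q_enc|/(4πε₀r²) = (2.57×10^-6)/(4π·8.85×10^-12·(0.0886)²) = 2.94e6 N/C.

E = 2.94×10^6 V/m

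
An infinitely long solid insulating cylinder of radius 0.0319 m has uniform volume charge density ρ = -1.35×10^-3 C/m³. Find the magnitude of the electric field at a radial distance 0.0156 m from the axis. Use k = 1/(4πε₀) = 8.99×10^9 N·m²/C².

Choose a coaxial cylinder of radius r = 0.0156 m (arbitrary length L) as the Gaussian surface (r < R).
Enclosed charge per unit length: λ_enc = ρ·πr² = (-1.35×10^-3)π(0.0156)² = -1.032×10^-6 C/m.
Since E is radial and uniform over the curved surface, Φ = E·2πrL = Q_enc/ε₀ = λ_enc L/ε₀.
E = 2k|λ_enc|/r = 2(8.99×10^9)(1.032×10^-6)/(0.0156) = 1.19×10^6 N/C.

|E| = 1.19×10^6 N/C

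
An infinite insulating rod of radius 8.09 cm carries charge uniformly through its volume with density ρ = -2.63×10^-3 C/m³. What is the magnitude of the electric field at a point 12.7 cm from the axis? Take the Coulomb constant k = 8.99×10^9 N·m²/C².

E ≈ 7.66×10^6 V/m

Choose a coaxial cylinder of radius r = 12.7 cm (arbitrary length L) as the Gaussian surface (r > 8.09 cm, full cross-section enclosed).
λ_enc = ρ·πR² = (-2.63e-3)π(0.0809)² = -5.408e-5 C/m.
By Gauss's law (flux through the curved wall only), E·2πrL = λ_enc L/ε₀.
E = 2k|λ_enc|/r = 2(8.99×10^9)(5.408×10^-5)/(0.127) = 7.66×10^6 N/C.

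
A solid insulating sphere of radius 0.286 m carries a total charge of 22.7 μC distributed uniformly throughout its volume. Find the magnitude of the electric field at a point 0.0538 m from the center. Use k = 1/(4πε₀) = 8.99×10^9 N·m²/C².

By spherical symmetry E is radial; choose a Gaussian sphere of radius r = 0.0538 m (r < R).
Only the charge within r is enclosed: Q_enc = Q·(r/R)³ = (22.7 μC)·(0.0538 m/0.286 m)³ = 1.511×10^-7 C.
Gauss's law: E·4πr² = Q_enc/ε₀.
E = k|Q_enc|/r² = (8.99×10^9)(1.511×10^-7)/(0.0538)² = 4.69e5 N/C.

|E| = 4.69×10^5 N/C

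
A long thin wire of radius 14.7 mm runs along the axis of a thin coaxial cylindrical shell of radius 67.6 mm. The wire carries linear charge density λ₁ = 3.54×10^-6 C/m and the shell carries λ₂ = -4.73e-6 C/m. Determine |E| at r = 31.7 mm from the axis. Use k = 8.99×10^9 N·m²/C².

Coaxial Gaussian cylinder, radius r = 31.7 mm, length L (between the conductors, 14.7 mm < r < 67.6 mm).
Only the inner wire is enclosed; the outer shell contributes nothing inside itself. λ_enc = λ₁ = 3.54×10^-6 C/m.
Gauss's law: E·2πrL = λ_enc L/ε₀.
E = 2k|λ_enc|/r = 2(8.99×10^9)(3.54e-6)/(0.0317) = 2.01×10^6 N/C.

2.01×10^6 V/m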